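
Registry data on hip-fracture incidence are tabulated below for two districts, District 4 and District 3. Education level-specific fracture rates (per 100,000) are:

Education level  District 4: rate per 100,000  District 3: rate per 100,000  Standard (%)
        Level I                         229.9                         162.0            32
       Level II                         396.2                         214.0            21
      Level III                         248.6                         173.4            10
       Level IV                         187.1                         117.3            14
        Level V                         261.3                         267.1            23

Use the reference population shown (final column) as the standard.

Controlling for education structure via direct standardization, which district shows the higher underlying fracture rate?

District 4

Standard weights: 0.32, 0.21, 0.10, 0.14, 0.23.
District 4: 0.3200×229.9 + 0.2100×396.2 + 0.1000×248.6 + 0.1400×187.1 + 0.2300×261.3 = 267.9230 per 100,000.
District 3: 0.3200×162.0 + 0.2100×214.0 + 0.1000×173.4 + 0.1400×117.3 + 0.2300×267.1 = 191.9750 per 100,000.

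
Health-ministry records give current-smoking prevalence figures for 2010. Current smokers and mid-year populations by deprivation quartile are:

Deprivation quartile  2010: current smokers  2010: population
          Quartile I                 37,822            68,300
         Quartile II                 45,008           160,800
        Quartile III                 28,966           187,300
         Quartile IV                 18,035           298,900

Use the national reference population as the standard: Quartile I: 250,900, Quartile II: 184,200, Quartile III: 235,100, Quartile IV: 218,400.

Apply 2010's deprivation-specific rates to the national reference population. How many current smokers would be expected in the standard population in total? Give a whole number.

240033

Deprivation-specific rates per 1,000 for 2010: 553.763, 279.900, 154.650, 60.338.
Expected current smokers = Σ (standard pop × deprivation-specific rate ÷ 1,000)
= 250,900×553.763/1,000 + 184,200×279.900/1,000 + 235,100×154.650/1,000 + 218,400×60.338/1,000
= 138939.09 + 51557.67 + 36358.28 + 13177.80 = 240032.84.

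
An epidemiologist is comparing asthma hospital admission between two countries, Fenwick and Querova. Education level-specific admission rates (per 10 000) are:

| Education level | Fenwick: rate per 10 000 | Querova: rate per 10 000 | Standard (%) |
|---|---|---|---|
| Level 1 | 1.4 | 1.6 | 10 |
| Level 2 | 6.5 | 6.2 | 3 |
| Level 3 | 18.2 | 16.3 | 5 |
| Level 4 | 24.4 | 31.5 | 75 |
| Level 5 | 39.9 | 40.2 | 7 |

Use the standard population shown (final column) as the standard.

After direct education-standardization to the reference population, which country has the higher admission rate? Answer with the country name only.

Standard weights: 0.10, 0.03, 0.05, 0.75, 0.07.
Fenwick: 0.1000×1.4 + 0.0300×6.5 + 0.0500×18.2 + 0.7500×24.4 + 0.0700×39.9 = 22.3380 per 10 000.
Querova: 0.1000×1.6 + 0.0300×6.2 + 0.0500×16.3 + 0.7500×31.5 + 0.0700×40.2 = 27.6000 per 10 000.

Querova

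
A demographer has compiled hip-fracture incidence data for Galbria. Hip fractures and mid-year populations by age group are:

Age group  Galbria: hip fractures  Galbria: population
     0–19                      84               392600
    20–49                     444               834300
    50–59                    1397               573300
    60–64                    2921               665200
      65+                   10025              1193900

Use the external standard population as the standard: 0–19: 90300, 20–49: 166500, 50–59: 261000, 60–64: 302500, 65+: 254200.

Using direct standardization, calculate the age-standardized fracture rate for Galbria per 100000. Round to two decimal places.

Age-specific rates per 100000 for Galbria: 21.40, 53.22, 243.68, 439.12, 839.69.
Standard total = 1074500; weights = 0.0840, 0.1550, 0.2429, 0.2815, 0.2366.
Standardized rate: 0.0840×21.40 + 0.1550×53.22 + 0.2429×243.68 + 0.2815×439.12 + 0.2366×839.69 = 391.5059 per 100000.

391.51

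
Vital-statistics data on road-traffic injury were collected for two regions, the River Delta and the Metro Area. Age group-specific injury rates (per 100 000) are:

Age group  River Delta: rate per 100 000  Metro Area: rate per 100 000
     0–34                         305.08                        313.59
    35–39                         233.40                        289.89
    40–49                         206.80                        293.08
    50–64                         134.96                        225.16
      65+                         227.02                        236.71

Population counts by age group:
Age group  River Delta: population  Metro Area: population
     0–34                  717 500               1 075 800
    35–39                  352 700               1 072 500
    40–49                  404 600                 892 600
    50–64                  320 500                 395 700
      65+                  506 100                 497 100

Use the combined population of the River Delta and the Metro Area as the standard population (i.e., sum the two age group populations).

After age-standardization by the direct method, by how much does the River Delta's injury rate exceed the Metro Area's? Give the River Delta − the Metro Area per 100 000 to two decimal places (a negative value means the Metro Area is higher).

Combined standard total = 6 235 100; weights = 0.2876, 0.2286, 0.2080, 0.1149, 0.1609.
The River Delta: 0.2876×305.08 + 0.2286×233.40 + 0.2080×206.80 + 0.1149×134.96 + 0.1609×227.02 = 236.1482 per 100 000.
The Metro Area: 0.2876×313.59 + 0.2286×289.89 + 0.2080×293.08 + 0.1149×225.16 + 0.1609×236.71 = 281.3784 per 100 000.
Difference = 236.1482 − 281.3784 = -45.2303.

-45.23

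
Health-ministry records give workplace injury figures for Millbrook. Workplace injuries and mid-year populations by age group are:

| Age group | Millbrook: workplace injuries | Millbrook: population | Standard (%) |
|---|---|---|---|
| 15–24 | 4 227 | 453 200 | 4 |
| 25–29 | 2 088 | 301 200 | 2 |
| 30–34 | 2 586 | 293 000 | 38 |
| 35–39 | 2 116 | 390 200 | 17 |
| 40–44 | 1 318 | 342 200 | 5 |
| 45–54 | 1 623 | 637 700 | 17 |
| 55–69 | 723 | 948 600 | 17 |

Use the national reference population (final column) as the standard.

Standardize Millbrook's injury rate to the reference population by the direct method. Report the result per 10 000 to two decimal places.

55.42

Age-specific rates per 10 000 for Millbrook: 93.27, 69.32, 88.26, 54.23, 38.52, 25.45, 7.62.
Standard weights: 0.04, 0.02, 0.38, 0.17, 0.05, 0.17, 0.17.
Standardized rate: 0.0400×93.27 + 0.0200×69.32 + 0.3800×88.26 + 0.1700×54.23 + 0.0500×38.52 + 0.1700×25.45 + 0.1700×7.62 = 55.4228 per 10 000.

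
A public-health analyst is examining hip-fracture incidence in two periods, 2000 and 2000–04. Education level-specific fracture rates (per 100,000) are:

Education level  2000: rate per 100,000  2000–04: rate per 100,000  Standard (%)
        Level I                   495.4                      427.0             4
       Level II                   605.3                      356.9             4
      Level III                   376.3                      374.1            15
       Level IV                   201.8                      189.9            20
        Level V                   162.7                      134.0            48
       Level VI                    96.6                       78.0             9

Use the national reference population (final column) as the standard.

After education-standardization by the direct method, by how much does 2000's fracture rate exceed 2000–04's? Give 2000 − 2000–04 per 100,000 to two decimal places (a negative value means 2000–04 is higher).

Standard weights: 0.04, 0.04, 0.15, 0.20, 0.48, 0.09.
2000: 0.0400×495.4 + 0.0400×605.3 + 0.1500×376.3 + 0.2000×201.8 + 0.4800×162.7 + 0.0900×96.6 = 227.6230 per 100,000.
2000–04: 0.0400×427.0 + 0.0400×356.9 + 0.1500×374.1 + 0.2000×189.9 + 0.4800×134.0 + 0.0900×78.0 = 196.7910 per 100,000.
Difference = 227.6230 − 196.7910 = 30.8320.

30.83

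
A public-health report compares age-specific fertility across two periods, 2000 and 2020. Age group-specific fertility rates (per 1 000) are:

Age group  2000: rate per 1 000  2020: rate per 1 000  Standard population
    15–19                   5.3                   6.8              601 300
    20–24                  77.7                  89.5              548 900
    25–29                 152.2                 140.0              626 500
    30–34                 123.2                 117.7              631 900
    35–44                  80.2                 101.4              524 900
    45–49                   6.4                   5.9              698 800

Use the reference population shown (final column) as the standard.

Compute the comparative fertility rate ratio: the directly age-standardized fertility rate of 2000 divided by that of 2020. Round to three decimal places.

Standard total = 3 632 300; weights = 0.1655, 0.1511, 0.1725, 0.1740, 0.1445, 0.1924.
2000: 0.1655×5.3 + 0.1511×77.7 + 0.1725×152.2 + 0.1740×123.2 + 0.1445×80.2 + 0.1924×6.4 = 73.1242 per 1 000.
2020: 0.1655×6.8 + 0.1511×89.5 + 0.1725×140.0 + 0.1740×117.7 + 0.1445×101.4 + 0.1924×5.9 = 75.0620 per 1 000.
Ratio = 73.1242 ÷ 75.0620 = 0.97418.

0.974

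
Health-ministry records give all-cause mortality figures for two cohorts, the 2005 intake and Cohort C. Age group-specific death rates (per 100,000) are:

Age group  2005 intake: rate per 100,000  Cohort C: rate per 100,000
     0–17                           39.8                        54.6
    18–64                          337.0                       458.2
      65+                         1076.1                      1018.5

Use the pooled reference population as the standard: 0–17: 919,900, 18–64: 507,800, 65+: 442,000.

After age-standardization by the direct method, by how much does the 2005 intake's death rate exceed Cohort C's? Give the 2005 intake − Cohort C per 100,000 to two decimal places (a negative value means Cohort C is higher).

-26.58

Standard total = 1,869,700; weights = 0.4920, 0.2716, 0.2364.
The 2005 intake: 0.4920×39.8 + 0.2716×337.0 + 0.2364×1076.1 = 365.5008 per 100,000.
Cohort C: 0.4920×54.6 + 0.2716×458.2 + 0.2364×1018.5 = 392.0830 per 100,000.
Difference = 365.5008 − 392.0830 = -26.5822.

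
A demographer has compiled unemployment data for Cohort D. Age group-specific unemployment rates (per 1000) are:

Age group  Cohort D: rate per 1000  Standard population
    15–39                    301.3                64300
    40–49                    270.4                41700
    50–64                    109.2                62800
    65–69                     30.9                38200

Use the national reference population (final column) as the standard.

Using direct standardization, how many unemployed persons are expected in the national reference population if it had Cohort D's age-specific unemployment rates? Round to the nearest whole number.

38687

Expected unemployed persons = Σ (standard pop × age-specific rate ÷ 1000)
= 64300×301.3/1000 + 41700×270.4/1000 + 62800×109.2/1000 + 38200×30.9/1000
= 19373.59 + 11275.68 + 6857.76 + 1180.38 = 38687.41.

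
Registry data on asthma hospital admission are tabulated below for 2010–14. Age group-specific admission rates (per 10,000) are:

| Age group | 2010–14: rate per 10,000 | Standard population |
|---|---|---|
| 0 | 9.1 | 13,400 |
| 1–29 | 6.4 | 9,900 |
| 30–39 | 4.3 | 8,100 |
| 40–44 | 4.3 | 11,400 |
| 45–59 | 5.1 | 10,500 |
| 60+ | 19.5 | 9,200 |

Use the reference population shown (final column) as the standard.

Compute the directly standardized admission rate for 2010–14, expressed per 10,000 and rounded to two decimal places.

8.03

Standard total = 62,500; weights = 0.2144, 0.1584, 0.1296, 0.1824, 0.1680, 0.1472.
Standardized rate: 0.2144×9.1 + 0.1584×6.4 + 0.1296×4.3 + 0.1824×4.3 + 0.1680×5.1 + 0.1472×19.5 = 8.0336 per 10,000.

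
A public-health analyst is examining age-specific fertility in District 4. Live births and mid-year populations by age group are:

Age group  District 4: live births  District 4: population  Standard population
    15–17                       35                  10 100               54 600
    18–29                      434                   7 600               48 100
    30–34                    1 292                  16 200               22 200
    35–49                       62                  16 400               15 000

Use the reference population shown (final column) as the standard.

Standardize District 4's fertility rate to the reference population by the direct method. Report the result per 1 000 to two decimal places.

Age-specific rates per 1 000 for District 4: 3.465, 57.105, 79.753, 3.780.
Standard total = 139 900; weights = 0.3903, 0.3438, 0.1587, 0.1072.
Standardized rate: 0.3903×3.465 + 0.3438×57.105 + 0.1587×79.753 + 0.1072×3.780 = 34.0472 per 1 000.

34.05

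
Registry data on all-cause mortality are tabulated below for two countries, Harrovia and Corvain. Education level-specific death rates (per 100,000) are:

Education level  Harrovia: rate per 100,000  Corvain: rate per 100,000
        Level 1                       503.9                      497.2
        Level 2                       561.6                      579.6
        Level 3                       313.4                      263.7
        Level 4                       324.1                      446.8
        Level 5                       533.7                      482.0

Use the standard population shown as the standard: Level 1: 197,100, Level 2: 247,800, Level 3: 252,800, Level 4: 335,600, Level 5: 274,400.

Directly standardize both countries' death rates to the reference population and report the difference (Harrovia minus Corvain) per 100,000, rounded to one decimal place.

-13.4

Standard total = 1,307,700; weights = 0.1507, 0.1895, 0.1933, 0.2566, 0.2098.
Harrovia: 0.1507×503.9 + 0.1895×561.6 + 0.1933×313.4 + 0.2566×324.1 + 0.2098×533.7 = 438.1173 per 100,000.
Corvain: 0.1507×497.2 + 0.1895×579.6 + 0.1933×263.7 + 0.2566×446.8 + 0.2098×482.0 = 451.5510 per 100,000.
Difference = 438.1173 − 451.5510 = -13.4337.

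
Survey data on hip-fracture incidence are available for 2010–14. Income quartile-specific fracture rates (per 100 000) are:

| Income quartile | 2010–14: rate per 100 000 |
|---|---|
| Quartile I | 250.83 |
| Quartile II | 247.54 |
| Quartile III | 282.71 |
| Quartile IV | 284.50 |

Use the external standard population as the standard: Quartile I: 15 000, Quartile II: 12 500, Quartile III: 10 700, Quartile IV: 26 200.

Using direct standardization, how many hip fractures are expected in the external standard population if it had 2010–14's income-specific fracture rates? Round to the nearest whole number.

173

Expected hip fractures = Σ (standard pop × income-specific rate ÷ 100 000)
= 15 000×250.83/100 000 + 12 500×247.54/100 000 + 10 700×282.71/100 000 + 26 200×284.50/100 000
= 37.62 + 30.94 + 30.25 + 74.54 = 173.36.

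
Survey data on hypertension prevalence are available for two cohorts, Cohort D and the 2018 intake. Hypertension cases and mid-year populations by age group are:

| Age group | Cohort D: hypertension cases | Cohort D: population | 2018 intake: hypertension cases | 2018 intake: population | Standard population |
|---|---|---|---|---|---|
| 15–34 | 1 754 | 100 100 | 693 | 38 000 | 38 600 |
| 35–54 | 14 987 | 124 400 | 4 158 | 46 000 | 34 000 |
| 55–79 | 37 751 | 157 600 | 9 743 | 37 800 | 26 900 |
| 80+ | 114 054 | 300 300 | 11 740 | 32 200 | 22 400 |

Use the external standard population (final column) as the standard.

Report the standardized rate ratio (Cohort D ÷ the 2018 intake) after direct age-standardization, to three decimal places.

Age-specific rates per 1 000 for Cohort D: 17.522, 120.474, 239.537, 379.800.
For the 2018 intake: 18.237, 90.391, 257.751, 364.596.
Standard total = 121 900; weights = 0.3167, 0.2789, 0.2207, 0.1838.
Cohort D: 0.3167×17.522 + 0.2789×120.474 + 0.2207×239.537 + 0.1838×379.800 = 161.8011 per 1 000.
The 2018 intake: 0.3167×18.237 + 0.2789×90.391 + 0.2207×257.751 + 0.1838×364.596 = 154.8623 per 1 000.
Ratio = 161.8011 ÷ 154.8623 = 1.04481.

1.045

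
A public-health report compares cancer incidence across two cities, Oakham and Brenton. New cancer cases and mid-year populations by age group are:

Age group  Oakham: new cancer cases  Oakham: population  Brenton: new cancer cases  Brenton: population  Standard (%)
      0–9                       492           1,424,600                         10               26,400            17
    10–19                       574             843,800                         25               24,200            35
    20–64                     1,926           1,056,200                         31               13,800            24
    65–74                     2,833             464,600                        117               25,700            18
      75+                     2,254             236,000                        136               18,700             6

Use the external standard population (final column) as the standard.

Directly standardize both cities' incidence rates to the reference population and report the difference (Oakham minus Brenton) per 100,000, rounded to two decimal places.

18.42

Age-specific rates per 100,000 for Oakham: 34.54, 68.03, 182.35, 609.77, 955.08.
For Brenton: 37.88, 103.31, 224.64, 455.25, 727.27.
Standard weights: 0.17, 0.35, 0.24, 0.18, 0.06.
Oakham: 0.1700×34.54 + 0.3500×68.03 + 0.2400×182.35 + 0.1800×609.77 + 0.0600×955.08 = 240.5085 per 100,000.
Brenton: 0.1700×37.88 + 0.3500×103.31 + 0.2400×224.64 + 0.1800×455.25 + 0.0600×727.27 = 222.0914 per 100,000.
Difference = 240.5085 − 222.0914 = 18.4172.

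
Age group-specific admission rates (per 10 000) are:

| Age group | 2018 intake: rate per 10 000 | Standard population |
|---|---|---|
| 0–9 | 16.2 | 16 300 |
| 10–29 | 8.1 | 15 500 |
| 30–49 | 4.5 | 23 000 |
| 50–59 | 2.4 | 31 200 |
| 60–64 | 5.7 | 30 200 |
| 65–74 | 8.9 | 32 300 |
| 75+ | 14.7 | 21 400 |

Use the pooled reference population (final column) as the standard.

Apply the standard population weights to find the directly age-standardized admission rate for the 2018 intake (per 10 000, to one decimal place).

Standard total = 169 900; weights = 0.0959, 0.0912, 0.1354, 0.1836, 0.1778, 0.1901, 0.1260.
Standardized rate: 0.0959×16.2 + 0.0912×8.1 + 0.1354×4.5 + 0.1836×2.4 + 0.1778×5.7 + 0.1901×8.9 + 0.1260×14.7 = 7.8998 per 10 000.

7.9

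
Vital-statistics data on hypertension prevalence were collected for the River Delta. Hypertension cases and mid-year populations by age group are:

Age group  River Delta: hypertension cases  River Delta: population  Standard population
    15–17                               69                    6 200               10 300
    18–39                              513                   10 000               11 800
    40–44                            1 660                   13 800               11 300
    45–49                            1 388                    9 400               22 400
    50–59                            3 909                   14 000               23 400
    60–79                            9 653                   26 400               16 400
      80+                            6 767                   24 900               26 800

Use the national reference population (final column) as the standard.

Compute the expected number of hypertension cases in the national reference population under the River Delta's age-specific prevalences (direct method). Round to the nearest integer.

Age-specific rates per 1 000 for the River Delta: 11.129, 51.300, 120.290, 147.660, 279.214, 365.644, 271.767.
Expected hypertension cases = Σ (standard pop × age-specific rate ÷ 1 000)
= 10 300×11.129/1 000 + 11 800×51.300/1 000 + 11 300×120.290/1 000 + 22 400×147.660/1 000 + 23 400×279.214/1 000 + 16 400×365.644/1 000 + 26 800×271.767/1 000
= 114.63 + 605.34 + 1359.28 + 3307.57 + 6533.61 + 5996.56 + 7283.36 = 25200.35.

25200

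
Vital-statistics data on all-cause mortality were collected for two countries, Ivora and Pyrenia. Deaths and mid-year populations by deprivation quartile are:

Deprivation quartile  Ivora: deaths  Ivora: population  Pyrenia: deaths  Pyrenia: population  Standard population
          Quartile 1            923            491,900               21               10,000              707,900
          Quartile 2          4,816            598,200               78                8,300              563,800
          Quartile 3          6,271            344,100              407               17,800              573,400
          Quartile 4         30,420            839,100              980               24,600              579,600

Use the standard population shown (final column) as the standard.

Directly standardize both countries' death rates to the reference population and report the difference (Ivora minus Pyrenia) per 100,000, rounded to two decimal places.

Deprivation-specific rates per 100,000 for Ivora: 187.64, 805.08, 1822.44, 3625.31.
For Pyrenia: 210.00, 939.76, 2286.52, 3983.74.
Standard total = 2,424,700; weights = 0.2920, 0.2325, 0.2365, 0.2390.
Ivora: 0.2920×187.64 + 0.2325×805.08 + 0.2365×1822.44 + 0.2390×3625.31 = 1539.5517 per 100,000.
Pyrenia: 0.2920×210.00 + 0.2325×939.76 + 0.2365×2286.52 + 0.2390×3983.74 = 1772.8212 per 100,000.
Difference = 1539.5517 − 1772.8212 = -233.2694.

-233.27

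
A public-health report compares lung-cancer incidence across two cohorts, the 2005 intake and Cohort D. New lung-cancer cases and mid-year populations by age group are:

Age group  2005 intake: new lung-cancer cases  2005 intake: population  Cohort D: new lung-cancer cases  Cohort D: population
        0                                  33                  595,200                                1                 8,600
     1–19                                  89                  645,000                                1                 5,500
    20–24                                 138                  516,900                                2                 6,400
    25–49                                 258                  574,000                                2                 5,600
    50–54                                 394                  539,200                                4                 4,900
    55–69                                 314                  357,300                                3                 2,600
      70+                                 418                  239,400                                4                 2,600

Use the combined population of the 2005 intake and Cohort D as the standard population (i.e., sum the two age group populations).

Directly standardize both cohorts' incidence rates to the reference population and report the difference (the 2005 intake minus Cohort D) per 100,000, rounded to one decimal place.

Age-specific rates per 100,000 for the 2005 intake: 5.54, 13.80, 26.70, 44.95, 73.07, 87.88, 174.60.
For Cohort D: 11.63, 18.18, 31.25, 35.71, 81.63, 115.38, 153.85.
Combined standard total = 3,503,200; weights = 0.1724, 0.1857, 0.1494, 0.1654, 0.1553, 0.1027, 0.0691.
The 2005 intake: 0.1724×5.54 + 0.1857×13.80 + 0.1494×26.70 + 0.1654×44.95 + 0.1553×73.07 + 0.1027×87.88 + 0.0691×174.60 = 47.3814 per 100,000.
Cohort D: 0.1724×11.63 + 0.1857×18.18 + 0.1494×31.25 + 0.1654×35.71 + 0.1553×81.63 + 0.1027×115.38 + 0.0691×153.85 = 51.1176 per 100,000.
Difference = 47.3814 − 51.1176 = -3.7362.

-3.7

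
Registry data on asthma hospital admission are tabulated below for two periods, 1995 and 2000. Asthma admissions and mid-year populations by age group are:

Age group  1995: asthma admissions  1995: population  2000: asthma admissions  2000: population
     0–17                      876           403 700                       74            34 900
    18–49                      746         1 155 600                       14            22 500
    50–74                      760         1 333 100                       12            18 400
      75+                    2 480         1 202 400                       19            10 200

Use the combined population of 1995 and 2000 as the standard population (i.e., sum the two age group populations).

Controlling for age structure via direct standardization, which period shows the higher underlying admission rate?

Age-specific rates per 10 000 for 1995: 21.70, 6.46, 5.70, 20.63.
For 2000: 21.20, 6.22, 6.52, 18.63.
Combined standard total = 4 180 800; weights = 0.1049, 0.2818, 0.3233, 0.2900.
1995: 0.1049×21.70 + 0.2818×6.46 + 0.3233×5.70 + 0.2900×20.63 = 11.9206 per 10 000.
2000: 0.1049×21.20 + 0.2818×6.22 + 0.3233×6.52 + 0.2900×18.63 = 11.4887 per 10 000.
The crude rates (11.87 vs 13.84) would put 2000 higher, but that reflects its age composition; once standardized to a common age structure, 1995 has the higher underlying rate.

1995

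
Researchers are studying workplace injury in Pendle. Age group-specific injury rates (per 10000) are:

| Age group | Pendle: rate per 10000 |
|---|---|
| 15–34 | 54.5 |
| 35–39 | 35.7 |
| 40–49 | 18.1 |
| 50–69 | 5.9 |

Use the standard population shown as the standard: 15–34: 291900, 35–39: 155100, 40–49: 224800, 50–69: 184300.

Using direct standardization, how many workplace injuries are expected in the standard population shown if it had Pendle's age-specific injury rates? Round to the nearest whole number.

Expected workplace injuries = Σ (standard pop × age-specific rate ÷ 10000)
= 291900×54.5/10000 + 155100×35.7/10000 + 224800×18.1/10000 + 184300×5.9/10000
= 1590.86 + 553.71 + 406.89 + 108.74 = 2660.19.

2660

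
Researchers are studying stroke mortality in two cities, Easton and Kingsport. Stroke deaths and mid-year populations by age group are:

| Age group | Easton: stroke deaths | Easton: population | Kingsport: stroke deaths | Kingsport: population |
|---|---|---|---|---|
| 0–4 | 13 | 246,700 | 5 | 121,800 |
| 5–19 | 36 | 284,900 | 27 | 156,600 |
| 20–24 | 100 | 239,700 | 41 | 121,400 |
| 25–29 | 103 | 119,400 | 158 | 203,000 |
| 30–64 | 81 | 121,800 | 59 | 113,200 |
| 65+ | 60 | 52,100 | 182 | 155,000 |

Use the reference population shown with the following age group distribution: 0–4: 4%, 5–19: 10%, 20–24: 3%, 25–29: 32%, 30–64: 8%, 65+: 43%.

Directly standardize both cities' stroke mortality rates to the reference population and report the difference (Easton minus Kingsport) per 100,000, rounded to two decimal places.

Age-specific rates per 100,000 for Easton: 5.27, 12.64, 41.72, 86.26, 66.50, 115.16.
For Kingsport: 4.11, 17.24, 33.77, 77.83, 52.12, 117.42.
Standard weights: 0.04, 0.10, 0.03, 0.32, 0.08, 0.43.
Easton: 0.0400×5.27 + 0.1000×12.64 + 0.0300×41.72 + 0.3200×86.26 + 0.0800×66.50 + 0.4300×115.16 = 85.1710 per 100,000.
Kingsport: 0.0400×4.11 + 0.1000×17.24 + 0.0300×33.77 + 0.3200×77.83 + 0.0800×52.12 + 0.4300×117.42 = 82.4679 per 100,000.
Difference = 85.1710 − 82.4679 = 2.7031.

2.70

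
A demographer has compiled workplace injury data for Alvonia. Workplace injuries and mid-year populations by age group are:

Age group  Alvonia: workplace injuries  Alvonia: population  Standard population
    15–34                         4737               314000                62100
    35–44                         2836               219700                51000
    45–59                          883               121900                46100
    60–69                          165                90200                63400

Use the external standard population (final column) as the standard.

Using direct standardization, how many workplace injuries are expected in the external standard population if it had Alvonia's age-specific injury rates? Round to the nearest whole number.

2045

Age-specific rates per 10000 for Alvonia: 150.86, 129.09, 72.44, 18.29.
Expected workplace injuries = Σ (standard pop × age-specific rate ÷ 10000)
= 62100×150.86/10000 + 51000×129.09/10000 + 46100×72.44/10000 + 63400×18.29/10000
= 936.84 + 658.33 + 333.93 + 115.98 = 2045.08.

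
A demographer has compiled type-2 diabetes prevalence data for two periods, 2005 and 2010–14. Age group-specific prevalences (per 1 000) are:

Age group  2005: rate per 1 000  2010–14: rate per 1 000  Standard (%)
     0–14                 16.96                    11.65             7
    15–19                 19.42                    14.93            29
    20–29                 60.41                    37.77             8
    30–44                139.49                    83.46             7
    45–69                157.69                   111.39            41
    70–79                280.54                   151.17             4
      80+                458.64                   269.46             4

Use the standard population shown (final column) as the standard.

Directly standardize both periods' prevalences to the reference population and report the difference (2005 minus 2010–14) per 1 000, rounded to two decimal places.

39.13

Standard weights: 0.07, 0.29, 0.08, 0.07, 0.41, 0.04, 0.04.
2005: 0.0700×16.96 + 0.2900×19.42 + 0.0800×60.41 + 0.0700×139.49 + 0.4100×157.69 + 0.0400×280.54 + 0.0400×458.64 = 115.6362 per 1 000.
2010–14: 0.0700×11.65 + 0.2900×14.93 + 0.0800×37.77 + 0.0700×83.46 + 0.4100×111.39 + 0.0400×151.17 + 0.0400×269.46 = 76.5041 per 1 000.
Difference = 115.6362 − 76.5041 = 39.1321.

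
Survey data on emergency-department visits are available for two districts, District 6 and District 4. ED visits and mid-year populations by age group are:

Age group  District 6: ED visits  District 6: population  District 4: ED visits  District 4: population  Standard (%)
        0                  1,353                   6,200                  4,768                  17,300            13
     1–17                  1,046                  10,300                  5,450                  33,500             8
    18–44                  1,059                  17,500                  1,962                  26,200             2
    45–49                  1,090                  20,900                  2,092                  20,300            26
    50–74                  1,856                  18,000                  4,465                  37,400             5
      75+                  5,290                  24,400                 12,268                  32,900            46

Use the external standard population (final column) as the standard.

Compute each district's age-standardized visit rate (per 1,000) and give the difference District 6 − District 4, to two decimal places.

-98.48

Age-specific rates per 1,000 for District 6: 218.226, 101.553, 60.514, 52.153, 103.111, 216.803.
For District 4: 275.607, 162.687, 74.885, 103.054, 119.385, 372.888.
Standard weights: 0.13, 0.08, 0.02, 0.26, 0.05, 0.46.
District 6: 0.1300×218.226 + 0.0800×101.553 + 0.0200×60.514 + 0.2600×52.153 + 0.0500×103.111 + 0.4600×216.803 = 156.1488 per 1,000.
District 4: 0.1300×275.607 + 0.0800×162.687 + 0.0200×74.885 + 0.2600×103.054 + 0.0500×119.385 + 0.4600×372.888 = 254.6331 per 1,000.
Difference = 156.1488 − 254.6331 = -98.4844.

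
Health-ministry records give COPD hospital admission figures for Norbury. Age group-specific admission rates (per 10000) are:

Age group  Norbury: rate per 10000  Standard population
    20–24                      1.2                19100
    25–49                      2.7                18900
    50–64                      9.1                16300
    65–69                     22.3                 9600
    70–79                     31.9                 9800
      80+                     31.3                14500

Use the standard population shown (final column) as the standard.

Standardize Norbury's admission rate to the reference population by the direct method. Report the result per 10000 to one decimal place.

13.6

Standard total = 88200; weights = 0.2166, 0.2143, 0.1848, 0.1088, 0.1111, 0.1644.
Standardized rate: 0.2166×1.2 + 0.2143×2.7 + 0.1848×9.1 + 0.1088×22.3 + 0.1111×31.9 + 0.1644×31.3 = 13.6375 per 10000.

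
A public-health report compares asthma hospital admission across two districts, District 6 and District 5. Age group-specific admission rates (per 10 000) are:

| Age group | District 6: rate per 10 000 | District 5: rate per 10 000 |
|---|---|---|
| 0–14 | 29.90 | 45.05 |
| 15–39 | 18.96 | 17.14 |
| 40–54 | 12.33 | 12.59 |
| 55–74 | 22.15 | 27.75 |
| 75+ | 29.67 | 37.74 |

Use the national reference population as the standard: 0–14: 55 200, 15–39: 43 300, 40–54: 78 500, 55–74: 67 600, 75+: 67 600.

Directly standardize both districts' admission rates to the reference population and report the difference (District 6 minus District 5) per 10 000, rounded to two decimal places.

Standard total = 312 200; weights = 0.1768, 0.1387, 0.2514, 0.2165, 0.2165.
District 6: 0.1768×29.90 + 0.1387×18.96 + 0.2514×12.33 + 0.2165×22.15 + 0.2165×29.67 = 22.2370 per 10 000.
District 5: 0.1768×45.05 + 0.1387×17.14 + 0.2514×12.59 + 0.2165×27.75 + 0.2165×37.74 = 27.6885 per 10 000.
Difference = 22.2370 − 27.6885 = -5.4516.

-5.45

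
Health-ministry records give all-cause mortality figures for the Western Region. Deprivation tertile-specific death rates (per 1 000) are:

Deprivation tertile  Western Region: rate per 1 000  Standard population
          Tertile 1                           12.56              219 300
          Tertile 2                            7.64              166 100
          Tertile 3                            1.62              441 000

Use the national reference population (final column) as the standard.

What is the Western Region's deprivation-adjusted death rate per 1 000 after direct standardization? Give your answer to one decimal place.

Standard total = 826 400; weights = 0.2654, 0.2010, 0.5336.
Standardized rate: 0.2654×12.56 + 0.2010×7.64 + 0.5336×1.62 = 5.7331 per 1 000.

5.7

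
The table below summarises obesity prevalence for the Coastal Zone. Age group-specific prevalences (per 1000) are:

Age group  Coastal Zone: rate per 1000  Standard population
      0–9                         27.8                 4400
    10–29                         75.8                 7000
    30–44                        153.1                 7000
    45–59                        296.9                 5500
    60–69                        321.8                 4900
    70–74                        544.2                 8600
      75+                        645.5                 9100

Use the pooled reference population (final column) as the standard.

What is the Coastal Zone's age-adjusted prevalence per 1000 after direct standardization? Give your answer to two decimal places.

Standard total = 46500; weights = 0.0946, 0.1505, 0.1505, 0.1183, 0.1054, 0.1849, 0.1957.
Standardized rate: 0.0946×27.8 + 0.1505×75.8 + 0.1505×153.1 + 0.1183×296.9 + 0.1054×321.8 + 0.1849×544.2 + 0.1957×645.5 = 333.0873 per 1000.

333.09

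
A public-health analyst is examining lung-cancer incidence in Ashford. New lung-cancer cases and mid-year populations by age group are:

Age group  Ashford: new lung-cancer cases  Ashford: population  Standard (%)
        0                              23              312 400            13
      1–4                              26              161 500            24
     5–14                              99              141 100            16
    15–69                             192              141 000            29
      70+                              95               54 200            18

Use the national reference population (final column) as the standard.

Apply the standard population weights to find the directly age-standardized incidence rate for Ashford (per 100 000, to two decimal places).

Age-specific rates per 100 000 for Ashford: 7.36, 16.10, 70.16, 136.17, 175.28.
Standard weights: 0.13, 0.24, 0.16, 0.29, 0.18.
Standardized rate: 0.1300×7.36 + 0.2400×16.10 + 0.1600×70.16 + 0.2900×136.17 + 0.1800×175.28 = 87.0861 per 100 000.

87.09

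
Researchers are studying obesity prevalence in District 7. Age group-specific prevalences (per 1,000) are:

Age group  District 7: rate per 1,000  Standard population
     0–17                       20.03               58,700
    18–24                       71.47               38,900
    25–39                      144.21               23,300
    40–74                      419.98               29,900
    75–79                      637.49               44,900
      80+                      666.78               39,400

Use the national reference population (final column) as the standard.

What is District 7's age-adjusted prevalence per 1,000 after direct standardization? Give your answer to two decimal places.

318.03

Standard total = 235,100; weights = 0.2497, 0.1655, 0.0991, 0.1272, 0.1910, 0.1676.
Standardized rate: 0.2497×20.03 + 0.1655×71.47 + 0.0991×144.21 + 0.1272×419.98 + 0.1910×637.49 + 0.1676×666.78 = 318.0258 per 1,000.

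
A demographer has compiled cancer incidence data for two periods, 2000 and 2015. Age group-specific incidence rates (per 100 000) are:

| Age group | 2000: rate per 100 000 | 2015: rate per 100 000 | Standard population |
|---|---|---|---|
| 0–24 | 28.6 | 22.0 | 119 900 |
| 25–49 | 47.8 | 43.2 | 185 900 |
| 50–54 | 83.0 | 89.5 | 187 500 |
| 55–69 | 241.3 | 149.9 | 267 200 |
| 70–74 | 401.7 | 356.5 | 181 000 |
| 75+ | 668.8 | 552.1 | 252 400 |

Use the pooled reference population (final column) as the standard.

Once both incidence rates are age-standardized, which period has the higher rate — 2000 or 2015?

2000

Standard total = 1 193 900; weights = 0.1004, 0.1557, 0.1570, 0.2238, 0.1516, 0.2114.
2000: 0.1004×28.6 + 0.1557×47.8 + 0.1570×83.0 + 0.2238×241.3 + 0.1516×401.7 + 0.2114×668.8 = 279.6431 per 100 000.
2015: 0.1004×22.0 + 0.1557×43.2 + 0.1570×89.5 + 0.2238×149.9 + 0.1516×356.5 + 0.2114×552.1 = 227.3053 per 100 000.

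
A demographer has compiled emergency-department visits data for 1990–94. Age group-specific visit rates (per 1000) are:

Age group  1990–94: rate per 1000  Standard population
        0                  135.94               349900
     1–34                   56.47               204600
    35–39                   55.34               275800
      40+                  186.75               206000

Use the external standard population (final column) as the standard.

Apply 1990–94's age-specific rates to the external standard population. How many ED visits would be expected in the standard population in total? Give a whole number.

Expected ED visits = Σ (standard pop × age-specific rate ÷ 1000)
= 349900×135.94/1000 + 204600×56.47/1000 + 275800×55.34/1000 + 206000×186.75/1000
= 47565.41 + 11553.76 + 15262.77 + 38470.50 = 112852.44.

112852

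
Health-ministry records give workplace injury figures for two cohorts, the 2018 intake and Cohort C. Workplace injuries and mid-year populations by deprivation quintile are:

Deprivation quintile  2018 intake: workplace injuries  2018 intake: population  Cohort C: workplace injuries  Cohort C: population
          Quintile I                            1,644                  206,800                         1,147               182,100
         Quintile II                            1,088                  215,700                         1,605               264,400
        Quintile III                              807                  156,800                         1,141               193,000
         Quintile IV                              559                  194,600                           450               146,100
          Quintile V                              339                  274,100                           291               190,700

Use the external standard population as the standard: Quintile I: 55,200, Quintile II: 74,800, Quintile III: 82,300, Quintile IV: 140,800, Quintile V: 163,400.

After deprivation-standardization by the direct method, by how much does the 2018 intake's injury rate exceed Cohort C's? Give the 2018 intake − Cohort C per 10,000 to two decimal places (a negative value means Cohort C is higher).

-2.42

Deprivation-specific rates per 10,000 for the 2018 intake: 79.50, 50.44, 51.47, 28.73, 12.37.
For Cohort C: 62.99, 60.70, 59.12, 30.80, 15.26.
Standard total = 516,500; weights = 0.1069, 0.1448, 0.1593, 0.2726, 0.3164.
The 2018 intake: 0.1069×79.50 + 0.1448×50.44 + 0.1593×51.47 + 0.2726×28.73 + 0.3164×12.37 = 35.7451 per 10,000.
Cohort C: 0.1069×62.99 + 0.1448×60.70 + 0.1593×59.12 + 0.2726×30.80 + 0.3164×15.26 = 38.1669 per 10,000.
Difference = 35.7451 − 38.1669 = -2.4218.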